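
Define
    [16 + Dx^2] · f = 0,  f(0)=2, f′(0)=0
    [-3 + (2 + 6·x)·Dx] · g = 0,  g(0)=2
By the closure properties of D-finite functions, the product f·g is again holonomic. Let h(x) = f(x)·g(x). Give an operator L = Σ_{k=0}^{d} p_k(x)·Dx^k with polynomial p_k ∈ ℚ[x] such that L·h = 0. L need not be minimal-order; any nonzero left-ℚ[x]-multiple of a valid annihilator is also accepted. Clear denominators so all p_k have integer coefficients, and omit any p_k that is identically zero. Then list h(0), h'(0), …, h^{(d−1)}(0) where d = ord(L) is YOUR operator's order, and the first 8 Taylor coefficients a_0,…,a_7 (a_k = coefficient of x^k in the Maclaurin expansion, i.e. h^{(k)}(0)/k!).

f: a_k = 2, 0, -16, 0, 64/3, 0, -512/45, 0, …
g: a_k = 2, 3, -9/4, 27/8, -405/64, 1701/128, -15309/512, 72171/1024, …
Product ⇒ symmetric product L₀, ord ≤ 2.
L = (91 + 384·x + 576·x^2) + (-12 - 36·x)·Dx + (4 + 24·x + 36·x^2)·Dx^2  (order 2).
h: a_k = 4, 6, -73/2, -165/4, 6337/96, 2341/64, -337609/11520, -259579/7680, …
ICs: h(0) = 4, h′(0) = 6.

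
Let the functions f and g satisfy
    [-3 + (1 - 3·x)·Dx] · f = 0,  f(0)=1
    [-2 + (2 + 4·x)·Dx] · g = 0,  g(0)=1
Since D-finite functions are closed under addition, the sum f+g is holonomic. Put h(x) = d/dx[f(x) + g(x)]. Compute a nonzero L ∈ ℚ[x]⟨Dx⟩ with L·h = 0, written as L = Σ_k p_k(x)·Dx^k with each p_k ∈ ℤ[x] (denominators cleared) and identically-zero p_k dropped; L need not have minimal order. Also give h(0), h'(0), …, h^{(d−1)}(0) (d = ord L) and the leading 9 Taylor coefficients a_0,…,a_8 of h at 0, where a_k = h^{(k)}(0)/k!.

f: a_k = 1, 3, 9, 27, 81, 243, 729, 2187, 6561, …
g: a_k = 1, 1, -1/2, 1/2, -5/8, 7/8, -21/16, 33/16, -429/128, …
Sum ⇒ L₀ = lclm(L_f,L_g) in ℚ(x)⟨Dx⟩.
Derive L from L₀ (diff closure).
L = (-72 - 54·x) + (-51 - 234·x - 189·x^2)·Dx + (7 + 2·x - 51·x^2 - 54·x^3)·Dx^2  (order 2).
h: a_k = 4, 17, 165/2, 643/2, 9755/8, 34929/8, 245175/16, 839379/16, 22681251/128, …
ICs: h(0) = 4, h′(0) = 17.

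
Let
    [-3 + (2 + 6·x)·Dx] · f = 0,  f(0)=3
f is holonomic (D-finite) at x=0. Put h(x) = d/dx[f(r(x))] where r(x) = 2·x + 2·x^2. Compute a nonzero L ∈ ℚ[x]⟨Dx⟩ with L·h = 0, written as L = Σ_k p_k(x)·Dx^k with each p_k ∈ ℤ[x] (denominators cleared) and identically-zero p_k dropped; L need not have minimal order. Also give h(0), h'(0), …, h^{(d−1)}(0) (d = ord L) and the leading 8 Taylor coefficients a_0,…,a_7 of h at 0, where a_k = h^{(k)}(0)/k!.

f: a_k = 3, 9/2, -27/8, 81/16, -1215/128, 5103/256, -45927/1024, 216513/2048, …
Change of var in L_f (x↦r) gives L₀.
Differentiate: ansatz ord ≤ ord L₀ ⇒ L.
L = -1 + (-1 - 8·x - 18·x^2 - 12·x^3)·Dx  (order 1).
h: a_k = 9, -9, 81/2, -351/2, 6075/8, -26487/8, 233037/16, -1033479/16, …
ICs: h(0) = 9.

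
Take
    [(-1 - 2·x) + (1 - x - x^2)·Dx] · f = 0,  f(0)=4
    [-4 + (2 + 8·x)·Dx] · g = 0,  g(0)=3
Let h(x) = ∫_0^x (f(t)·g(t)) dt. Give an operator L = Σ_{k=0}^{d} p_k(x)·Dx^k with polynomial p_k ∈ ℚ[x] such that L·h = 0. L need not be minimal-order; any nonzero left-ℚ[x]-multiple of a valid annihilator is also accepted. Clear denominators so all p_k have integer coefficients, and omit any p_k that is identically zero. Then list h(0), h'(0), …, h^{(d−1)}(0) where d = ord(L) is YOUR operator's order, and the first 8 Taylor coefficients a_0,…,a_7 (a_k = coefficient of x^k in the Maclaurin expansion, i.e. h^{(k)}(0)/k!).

f: a_k = 4, 4, 8, 12, 20, 32, 52, 84, …
g: a_k = 3, 6, -6, 12, -30, 84, -252, 792, …
Sym-product of L_f,L_g gives L₀ (≤ ord 1).
h=∫h₀ ⇒ L = L₀·Dx.
L = (3 + 4·x + 6·x^2)·Dx + (-1 - 3·x + 5·x^2 + 4·x^3)·Dx^2  (order 2).
h: a_k = 0, 12, 18, 8, 27, 12/5, 76, -540/7, …
ICs: h(0) = 0, h′(0) = 12.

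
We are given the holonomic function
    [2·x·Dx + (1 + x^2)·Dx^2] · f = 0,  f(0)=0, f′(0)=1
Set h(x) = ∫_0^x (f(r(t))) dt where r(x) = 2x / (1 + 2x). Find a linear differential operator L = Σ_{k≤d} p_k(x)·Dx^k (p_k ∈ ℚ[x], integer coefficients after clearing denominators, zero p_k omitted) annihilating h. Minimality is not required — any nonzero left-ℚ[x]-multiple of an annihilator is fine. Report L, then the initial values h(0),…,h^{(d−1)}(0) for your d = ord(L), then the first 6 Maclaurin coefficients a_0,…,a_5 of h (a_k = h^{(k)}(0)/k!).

L = (4 + 16·x)·Dx^2 + (1 + 4·x + 8·x^2)·Dx^3  (order 3).
h: a_k = 0, 0, 1, -4/3, 4/3, 0, …
ICs: h(0) = 0, h′(0) = 0, h′′(0) = 2.

f: a_k = 0, 1, 0, -1/3, 0, 1/5, …
h₀=f(r): pull back L_f along r ⇒ L₀.
Integrate: L := L₀·Dx.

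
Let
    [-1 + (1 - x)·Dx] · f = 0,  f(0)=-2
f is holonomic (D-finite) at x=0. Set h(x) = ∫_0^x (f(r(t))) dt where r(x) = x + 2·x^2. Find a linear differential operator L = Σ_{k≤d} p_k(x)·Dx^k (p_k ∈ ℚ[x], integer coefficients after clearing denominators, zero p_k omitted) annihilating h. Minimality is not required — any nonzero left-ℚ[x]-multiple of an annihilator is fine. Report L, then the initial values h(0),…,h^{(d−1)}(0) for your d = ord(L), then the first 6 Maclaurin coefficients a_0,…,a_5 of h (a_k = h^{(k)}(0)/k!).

L = (1 + 4·x)·Dx + (-1 + x + 2·x^2)·Dx^2  (order 2).
h: a_k = 0, -2, -1, -2, -5/2, -22/5, …
ICs: h(0) = 0, h′(0) = -2.

f: a_k = -2, -2, -2, -2, -2, -2, …
Change of var in L_f (x↦r) gives L₀.
∫: right-multiply L₀ by Dx.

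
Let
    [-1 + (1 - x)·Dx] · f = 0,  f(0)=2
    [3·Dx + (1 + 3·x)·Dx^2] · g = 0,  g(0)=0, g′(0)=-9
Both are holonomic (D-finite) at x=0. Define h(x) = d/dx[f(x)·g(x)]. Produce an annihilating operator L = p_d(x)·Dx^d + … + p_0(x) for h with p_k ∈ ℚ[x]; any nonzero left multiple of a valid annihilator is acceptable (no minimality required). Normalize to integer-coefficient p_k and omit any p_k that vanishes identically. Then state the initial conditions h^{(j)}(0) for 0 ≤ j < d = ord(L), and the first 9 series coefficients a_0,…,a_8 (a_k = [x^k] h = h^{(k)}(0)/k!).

L = 12 + (-3 + 15·x)·Dx + (-1 - 2·x + 3·x^2)·Dx^2  (order 2).
h: a_k = -18, 18, -135, 306, -2151/2, 15417/5, -95247/10, 996822/35, -12048021/140, …
ICs: h(0) = -18, h′(0) = 18.

f: a_k = 2, 2, 2, 2, 2, 2, 2, 2, 2, …
g: a_k = 0, -9, 27/2, -27, 243/4, -729/5, 729/2, -6561/7, 19683/8, …
Sym-product of L_f,L_g gives L₀ (≤ ord 2).
h₀' ⇒ L via d/dx closure of L₀.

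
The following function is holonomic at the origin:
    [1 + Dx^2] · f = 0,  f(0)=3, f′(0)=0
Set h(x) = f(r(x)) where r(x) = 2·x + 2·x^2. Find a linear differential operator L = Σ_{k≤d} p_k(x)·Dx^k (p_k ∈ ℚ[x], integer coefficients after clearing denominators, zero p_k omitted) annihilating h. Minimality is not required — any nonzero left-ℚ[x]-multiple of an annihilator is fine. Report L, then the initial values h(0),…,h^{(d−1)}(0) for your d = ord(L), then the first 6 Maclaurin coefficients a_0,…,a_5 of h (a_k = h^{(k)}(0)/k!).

L = (4 + 24·x + 48·x^2 + 32·x^3) - 2·Dx + (1 + 2·x)·Dx^2  (order 2).
h: a_k = 3, 0, -6, -12, -4, 8, …
ICs: h(0) = 3, h′(0) = 0.

f: a_k = 3, 0, -3/2, 0, 1/8, 0, …
Substitute x→r, Dx→(1/r')Dx; clear ⇒ L₀.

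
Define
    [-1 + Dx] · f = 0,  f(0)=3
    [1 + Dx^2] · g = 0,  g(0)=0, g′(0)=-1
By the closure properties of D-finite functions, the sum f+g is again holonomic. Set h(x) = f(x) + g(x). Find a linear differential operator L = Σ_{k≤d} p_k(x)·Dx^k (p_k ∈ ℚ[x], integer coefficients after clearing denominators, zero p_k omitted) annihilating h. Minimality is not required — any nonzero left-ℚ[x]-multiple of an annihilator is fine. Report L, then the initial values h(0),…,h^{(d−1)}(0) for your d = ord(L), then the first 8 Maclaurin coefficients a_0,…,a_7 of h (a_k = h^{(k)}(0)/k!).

f: a_k = 3, 3, 3/2, 1/2, 1/8, 1/40, 1/240, 1/1680, …
g: a_k = 0, -1, 0, 1/6, 0, -1/120, 0, 1/5040, …
Weyl lclm of L_f,L_g ⇒ L₀ (ord ≤ 3).
L = -1 + Dx - Dx^2 + Dx^3  (order 3).
h: a_k = 3, 2, 3/2, 2/3, 1/8, 1/60, 1/240, 1/1260, …
ICs: h(0) = 3, h′(0) = 2, h′′(0) = 3.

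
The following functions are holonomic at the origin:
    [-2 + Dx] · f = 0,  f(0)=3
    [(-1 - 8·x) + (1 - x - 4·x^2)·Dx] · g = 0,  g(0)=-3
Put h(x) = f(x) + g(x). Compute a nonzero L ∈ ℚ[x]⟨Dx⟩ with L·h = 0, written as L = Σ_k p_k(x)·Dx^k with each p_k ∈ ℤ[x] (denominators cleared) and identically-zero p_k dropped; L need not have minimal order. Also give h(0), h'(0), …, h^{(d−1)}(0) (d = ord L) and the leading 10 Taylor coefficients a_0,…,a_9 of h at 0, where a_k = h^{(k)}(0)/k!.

L = (16 + 20·x + 240·x^2 + 128·x^3) + (-6 - 32·x - 124·x^2 + 32·x^3 + 64·x^4)·Dx + (-1 + 11·x + 2·x^2 - 48·x^3 - 32·x^4)·Dx^2  (order 2).
h: a_k = 0, 3, -9, -23, -85, -971/5, -8141/15, -138907/105, -366973/105, -8303711/945, …
ICs: h(0) = 0, h′(0) = 3.

f: a_k = 3, 6, 6, 4, 2, 4/5, 4/15, 8/105, 2/105, 4/945, …
g: a_k = -3, -3, -15, -27, -87, -195, -543, -1323, -3495, -8787, …
L₀ := lclm(L_f,L_g); ord L₀ ≤ 1+1.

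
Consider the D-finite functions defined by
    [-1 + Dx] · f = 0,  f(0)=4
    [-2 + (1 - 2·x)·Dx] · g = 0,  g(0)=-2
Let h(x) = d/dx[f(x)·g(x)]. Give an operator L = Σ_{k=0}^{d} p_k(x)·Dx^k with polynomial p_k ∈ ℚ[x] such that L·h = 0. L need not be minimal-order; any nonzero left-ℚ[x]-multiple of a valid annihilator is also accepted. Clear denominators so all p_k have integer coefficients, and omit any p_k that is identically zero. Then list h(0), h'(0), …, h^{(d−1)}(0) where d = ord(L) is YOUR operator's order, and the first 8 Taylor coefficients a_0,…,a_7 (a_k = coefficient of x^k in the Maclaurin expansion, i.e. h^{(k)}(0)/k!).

f: a_k = 4, 4, 2, 2/3, 1/6, 1/30, 1/180, 1/1260, …
g: a_k = -2, -4, -8, -16, -32, -64, -128, -256, …
Product ⇒ symmetric product L₀, ord ≤ 1.
Differentiate: ansatz ord ≤ ord L₀ ⇒ L.
L = (13 - 12·x + 4·x^2) + (-3 + 8·x - 4·x^2)·Dx  (order 1).
h: a_k = -24, -104, -316, -844, -6331/3, -75973/15, -354541/30, -17017969/630, …
ICs: h(0) = -24.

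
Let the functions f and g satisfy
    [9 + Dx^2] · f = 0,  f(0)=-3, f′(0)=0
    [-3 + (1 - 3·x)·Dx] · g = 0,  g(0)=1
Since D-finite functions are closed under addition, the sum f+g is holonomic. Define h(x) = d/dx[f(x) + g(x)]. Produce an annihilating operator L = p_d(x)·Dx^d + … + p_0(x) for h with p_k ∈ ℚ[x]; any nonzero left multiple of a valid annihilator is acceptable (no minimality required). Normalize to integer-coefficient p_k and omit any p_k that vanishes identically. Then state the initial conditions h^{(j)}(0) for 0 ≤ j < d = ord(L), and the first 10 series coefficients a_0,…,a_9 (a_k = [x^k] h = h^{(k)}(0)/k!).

f: a_k = -3, 0, 27/2, 0, -81/8, 0, 243/80, 0, -2187/4480, 0, …
g: a_k = 1, 3, 9, 27, 81, 243, 729, 2187, 6561, 19683, …
h₀=f+g: left-lcm gives L₀, ord ≤ 3.
Differentiate: ansatz ord ≤ ord L₀ ⇒ L.
L = (702 - 324·x + 486·x^2) + (-63 + 243·x - 243·x^2 + 243·x^3)·Dx + (78 - 36·x + 54·x^2)·Dx^2 + (-7 + 27·x - 27·x^2 + 27·x^3)·Dx^3  (order 3).
h: a_k = 3, 45, 81, 567/2, 1215, 175689/40, 15309, 29391093/560, 177147, 2645397387/4480, …
ICs: h(0) = 3, h′(0) = 45, h′′(0) = 162.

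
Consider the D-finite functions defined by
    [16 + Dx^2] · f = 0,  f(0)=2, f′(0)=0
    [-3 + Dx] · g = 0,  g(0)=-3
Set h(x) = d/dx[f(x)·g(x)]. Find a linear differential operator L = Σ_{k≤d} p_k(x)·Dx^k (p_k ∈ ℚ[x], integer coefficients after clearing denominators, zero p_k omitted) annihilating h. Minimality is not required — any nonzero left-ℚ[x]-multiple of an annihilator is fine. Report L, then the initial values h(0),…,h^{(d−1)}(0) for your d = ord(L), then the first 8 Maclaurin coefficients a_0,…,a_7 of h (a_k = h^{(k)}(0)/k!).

f: a_k = 2, 0, -16, 0, 64/3, 0, -512/45, 0, …
g: a_k = -3, -9, -27/2, -27/2, -81/8, -243/40, -243/80, -729/560, …
h₀=f·g: eliminate ⇒ L₀, order ≤ 2·1.
h=h₀': d/dx-closure on L₀ ⇒ L.
L = 25 - 6·Dx + Dx^2  (order 2).
h: a_k = -18, 42, 351, 527, 237/4, -11753/20, -25481/40, -164833/840, …
ICs: h(0) = -18, h′(0) = 42.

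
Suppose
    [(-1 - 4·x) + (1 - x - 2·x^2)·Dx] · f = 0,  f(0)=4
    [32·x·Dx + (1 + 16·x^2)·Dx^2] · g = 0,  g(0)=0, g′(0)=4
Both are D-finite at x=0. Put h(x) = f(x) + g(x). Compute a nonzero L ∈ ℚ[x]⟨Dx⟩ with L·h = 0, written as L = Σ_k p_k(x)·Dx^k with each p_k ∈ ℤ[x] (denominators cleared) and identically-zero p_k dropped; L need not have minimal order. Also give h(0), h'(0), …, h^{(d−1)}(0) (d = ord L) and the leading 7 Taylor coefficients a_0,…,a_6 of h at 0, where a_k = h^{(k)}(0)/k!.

f: a_k = 4, 4, 12, 20, 44, 84, 172, …
g: a_k = 0, 4, 0, -64/3, 0, 1024/5, 0, …
h₀=f+g: left-lcm gives L₀, ord ≤ 3.
L = (-96 + 384·x + 6912·x^2 + 15360·x^3 + 40704·x^4 + 12288·x^6)·Dx + (31 + 104·x - 392·x^2 + 736·x^3 + 14912·x^4 + 27904·x^5 + 3072·x^6 + 12288·x^7)·Dx^2 + (-3 - 19·x - 128·x^2 - 152·x^3 - 1128·x^4 + 2496·x^5 + 2560·x^6 + 1024·x^7 + 2048·x^8)·Dx^3  (order 3).
h: a_k = 4, 8, 12, -4/3, 44, 1444/5, 172, …
ICs: h(0) = 4, h′(0) = 8, h′′(0) = 24.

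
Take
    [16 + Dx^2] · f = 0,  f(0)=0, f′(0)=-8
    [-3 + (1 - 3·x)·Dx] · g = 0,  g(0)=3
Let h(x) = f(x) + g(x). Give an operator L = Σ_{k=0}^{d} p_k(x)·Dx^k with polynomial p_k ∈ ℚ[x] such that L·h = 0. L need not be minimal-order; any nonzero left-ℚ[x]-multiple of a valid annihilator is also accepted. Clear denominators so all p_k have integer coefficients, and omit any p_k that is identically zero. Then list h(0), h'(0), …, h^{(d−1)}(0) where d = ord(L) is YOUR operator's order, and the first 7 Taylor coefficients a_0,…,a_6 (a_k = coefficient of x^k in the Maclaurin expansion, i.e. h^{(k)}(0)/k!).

f: a_k = 0, -8, 0, 64/3, 0, -256/15, 0, …
g: a_k = 3, 9, 27, 81, 243, 729, 2187, …
f+g: L₀ = lclm(L_f,L_g), ord ≤ 2+1.
L = (-1680 + 2304·x - 3456·x^2) + (272 - 1584·x + 3456·x^2 - 3456·x^3)·Dx + (-105 + 144·x - 216·x^2)·Dx^2 + (17 - 99·x + 216·x^2 - 216·x^3)·Dx^3  (order 3).
h: a_k = 3, 1, 27, 307/3, 243, 10679/15, 2187, …
ICs: h(0) = 3, h′(0) = 1, h′′(0) = 54.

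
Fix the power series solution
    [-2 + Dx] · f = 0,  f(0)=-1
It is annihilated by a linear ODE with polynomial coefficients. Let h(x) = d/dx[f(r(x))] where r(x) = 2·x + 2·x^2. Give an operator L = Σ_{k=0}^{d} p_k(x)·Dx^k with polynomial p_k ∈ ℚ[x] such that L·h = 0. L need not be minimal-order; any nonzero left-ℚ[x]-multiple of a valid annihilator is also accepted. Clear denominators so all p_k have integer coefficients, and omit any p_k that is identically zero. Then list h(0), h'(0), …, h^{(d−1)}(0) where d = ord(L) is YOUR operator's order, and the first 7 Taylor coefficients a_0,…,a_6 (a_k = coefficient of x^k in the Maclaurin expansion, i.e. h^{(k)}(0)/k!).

f: a_k = -1, -2, -2, -4/3, -2/3, -4/15, -4/45, …
Change of var in L_f (x↦r) gives L₀.
Differentiate: ansatz ord ≤ ord L₀ ⇒ L.
L = (6 + 16·x + 16·x^2) + (-1 - 2·x)·Dx  (order 1).
h: a_k = -4, -24, -80, -608/3, -416, -11072/15, -52096/45, …
ICs: h(0) = -4.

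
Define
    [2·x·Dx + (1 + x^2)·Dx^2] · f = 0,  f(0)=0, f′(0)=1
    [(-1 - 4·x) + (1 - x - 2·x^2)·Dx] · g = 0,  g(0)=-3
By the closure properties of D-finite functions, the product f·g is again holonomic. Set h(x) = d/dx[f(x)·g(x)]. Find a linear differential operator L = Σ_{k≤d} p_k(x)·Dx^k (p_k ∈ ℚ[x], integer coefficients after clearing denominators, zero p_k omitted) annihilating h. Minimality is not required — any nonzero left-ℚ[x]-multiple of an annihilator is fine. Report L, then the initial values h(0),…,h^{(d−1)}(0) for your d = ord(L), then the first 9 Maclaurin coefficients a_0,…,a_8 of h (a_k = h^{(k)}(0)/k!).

f: a_k = 0, 1, 0, -1/3, 0, 1/5, 0, -1/7, 0, …
g: a_k = -3, -3, -9, -15, -33, -63, -129, -255, -513, …
Sym-product of L_f,L_g gives L₀ (≤ ord 2).
Differentiate: ansatz ord ≤ ord L₀ ⇒ L.
L = (18 + 90·x^2 + 48·x^3 + 144·x^4) + (7 + 30·x + 27·x^2 + 82·x^3 + 48·x^4 + 96·x^5)·Dx + (-2 + x - 3·x^2 + 9·x^3 + 11·x^4 + 8·x^5 + 12·x^6)·Dx^2  (order 2).
h: a_k = -3, -6, -24, -56, -153, -1758/5, -4178/5, -13248/7, -149829/35, …
ICs: h(0) = -3, h′(0) = -6.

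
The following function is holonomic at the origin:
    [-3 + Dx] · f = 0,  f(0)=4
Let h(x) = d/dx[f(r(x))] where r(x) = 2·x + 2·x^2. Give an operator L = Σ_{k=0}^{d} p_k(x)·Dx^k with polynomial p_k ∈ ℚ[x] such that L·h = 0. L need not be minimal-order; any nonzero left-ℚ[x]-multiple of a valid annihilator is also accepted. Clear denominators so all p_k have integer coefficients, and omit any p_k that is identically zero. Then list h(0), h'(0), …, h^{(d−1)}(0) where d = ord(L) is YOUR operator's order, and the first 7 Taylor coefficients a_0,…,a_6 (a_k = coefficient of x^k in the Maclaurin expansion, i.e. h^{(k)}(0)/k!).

f: a_k = 4, 12, 18, 18, 27/2, 81/10, 81/20, …
L₀ from L_f via x↦r, Dx↦r'^{-1}Dx.
h₀' ⇒ L via d/dx closure of L₀.
L = (8 + 24·x + 24·x^2) + (-1 - 2·x)·Dx  (order 1).
h: a_k = 24, 192, 864, 2880, 7776, 89856/5, 183168/5, …
ICs: h(0) = 24.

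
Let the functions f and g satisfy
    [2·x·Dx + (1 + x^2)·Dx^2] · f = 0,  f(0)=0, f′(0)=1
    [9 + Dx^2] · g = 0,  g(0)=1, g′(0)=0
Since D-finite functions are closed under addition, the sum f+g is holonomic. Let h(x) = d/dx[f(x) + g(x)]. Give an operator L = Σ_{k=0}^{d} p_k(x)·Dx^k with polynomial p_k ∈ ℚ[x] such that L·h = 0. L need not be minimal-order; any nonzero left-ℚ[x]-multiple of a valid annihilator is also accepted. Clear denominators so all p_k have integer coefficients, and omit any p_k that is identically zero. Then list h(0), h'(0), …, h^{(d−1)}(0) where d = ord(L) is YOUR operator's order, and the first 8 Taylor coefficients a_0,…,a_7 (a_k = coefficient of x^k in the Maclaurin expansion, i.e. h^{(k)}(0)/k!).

f: a_k = 0, 1, 0, -1/3, 0, 1/5, 0, -1/7, …
g: a_k = 1, 0, -9/2, 0, 27/8, 0, -81/80, 0, …
f+g: L₀ = lclm(L_f,L_g), ord ≤ 2+2.
h=h₀': d/dx-closure on L₀ ⇒ L.
L = (-54·x + 540·x^3 + 162·x^5) + (63 + 279·x^2 + 297·x^4 + 81·x^6)·Dx + (-6·x + 60·x^3 + 18·x^5)·Dx^2 + (7 + 31·x^2 + 33·x^4 + 9·x^6)·Dx^3  (order 3).
h: a_k = 1, -9, -1, 27/2, 1, -243/40, -1, 729/560, …
ICs: h(0) = 1, h′(0) = -9, h′′(0) = -2.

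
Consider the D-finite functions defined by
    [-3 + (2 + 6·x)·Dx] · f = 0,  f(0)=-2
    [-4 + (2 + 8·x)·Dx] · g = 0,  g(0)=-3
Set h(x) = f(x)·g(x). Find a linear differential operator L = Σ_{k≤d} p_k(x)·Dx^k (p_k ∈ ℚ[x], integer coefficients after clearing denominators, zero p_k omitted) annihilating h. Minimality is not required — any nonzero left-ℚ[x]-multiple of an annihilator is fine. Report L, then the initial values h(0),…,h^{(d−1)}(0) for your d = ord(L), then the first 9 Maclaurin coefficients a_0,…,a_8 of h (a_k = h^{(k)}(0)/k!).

f: a_k = -2, -3, 9/4, -27/8, 405/64, -1701/128, 15309/512, -72171/1024, 2814669/16384, …
g: a_k = -3, -6, 6, -12, 30, -84, 252, -792, 2574, …
Sym-product of L_f,L_g gives L₀ (≤ ord 1).
L = (-7 - 24·x) + (2 + 14·x + 24·x^2)·Dx  (order 1).
h: a_k = 6, 21, -3/4, 21/8, -591/64, 4179/128, -59391/512, 424053/1024, -24334983/16384, …
ICs: h(0) = 6.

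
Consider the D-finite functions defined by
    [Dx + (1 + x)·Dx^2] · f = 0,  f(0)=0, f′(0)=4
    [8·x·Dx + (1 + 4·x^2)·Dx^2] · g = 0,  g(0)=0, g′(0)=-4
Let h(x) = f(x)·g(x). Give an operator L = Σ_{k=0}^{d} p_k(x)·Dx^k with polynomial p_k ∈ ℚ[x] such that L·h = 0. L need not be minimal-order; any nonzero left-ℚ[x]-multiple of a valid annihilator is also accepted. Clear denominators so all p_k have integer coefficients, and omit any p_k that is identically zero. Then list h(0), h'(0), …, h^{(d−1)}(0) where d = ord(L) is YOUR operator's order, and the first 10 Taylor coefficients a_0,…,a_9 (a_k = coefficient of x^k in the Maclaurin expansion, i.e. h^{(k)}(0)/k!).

f: a_k = 0, 4, -2, 4/3, -1, 4/5, -2/3, 4/7, -1/2, 4/9, …
g: a_k = 0, -4, 0, 16/3, 0, -64/5, 0, 256/7, 0, -1024/9, …
L₀ := L_f ⊗_s L_g (sym. prod.), ord ≤ 4.
L = (288 + 560·x + 3584·x^2 + 8640·x^3 + 7680·x^4 + 3328·x^5 + 1024·x^7)·Dx + (258 + 1840·x + 6992·x^2 + 19264·x^3 + 29440·x^4 + 23808·x^5 + 8960·x^6 + 3072·x^7 + 3584·x^8)·Dx^2 + (36 + 628·x + 2496·x^2 + 6192·x^3 + 12288·x^4 + 15936·x^5 + 12288·x^6 + 5376·x^7 + 3072·x^8 + 2048·x^9)·Dx^3 + (17 + 66·x + 241·x^2 + 608·x^3 + 1152·x^4 + 1728·x^5 + 2016·x^6 + 1536·x^7 + 768·x^8 + 512·x^9 + 256·x^10)·Dx^4  (order 4).
h: a_k = 0, 0, -16, 8, 16, -20/3, -2128/45, 344/15, 656/5, -19498/315, …
ICs: h(0) = 0, h′(0) = 0, h′′(0) = -32, h′′′(0) = 48.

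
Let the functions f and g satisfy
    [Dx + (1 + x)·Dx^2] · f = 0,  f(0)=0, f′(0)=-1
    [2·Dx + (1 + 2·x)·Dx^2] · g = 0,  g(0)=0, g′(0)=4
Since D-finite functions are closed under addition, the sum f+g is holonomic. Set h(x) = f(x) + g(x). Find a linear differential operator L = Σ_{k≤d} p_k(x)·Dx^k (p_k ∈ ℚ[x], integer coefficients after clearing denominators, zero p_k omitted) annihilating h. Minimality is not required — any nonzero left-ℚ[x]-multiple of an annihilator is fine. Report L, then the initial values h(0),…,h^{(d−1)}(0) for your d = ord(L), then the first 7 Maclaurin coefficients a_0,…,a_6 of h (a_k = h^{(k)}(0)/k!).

f: a_k = 0, -1, 1/2, -1/3, 1/4, -1/5, 1/6, …
g: a_k = 0, 4, -4, 16/3, -8, 64/5, -64/3, …
f+g: L₀ = lclm(L_f,L_g), ord ≤ 2+2.
L = 4·Dx + (6 + 8·x)·Dx^2 + (1 + 3·x + 2·x^2)·Dx^3  (order 3).
h: a_k = 0, 3, -7/2, 5, -31/4, 63/5, -127/6, …
ICs: h(0) = 0, h′(0) = 3, h′′(0) = -7.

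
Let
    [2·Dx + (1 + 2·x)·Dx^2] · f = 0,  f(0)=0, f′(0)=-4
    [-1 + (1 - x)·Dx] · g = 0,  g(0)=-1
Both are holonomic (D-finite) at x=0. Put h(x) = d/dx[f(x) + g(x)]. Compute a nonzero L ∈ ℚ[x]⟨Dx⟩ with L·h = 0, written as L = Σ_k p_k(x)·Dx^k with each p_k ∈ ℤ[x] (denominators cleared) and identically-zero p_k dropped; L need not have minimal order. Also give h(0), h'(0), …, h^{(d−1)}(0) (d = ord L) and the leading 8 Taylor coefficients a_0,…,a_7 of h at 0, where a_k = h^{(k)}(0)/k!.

f: a_k = 0, -4, 4, -16/3, 8, -64/5, 64/3, -256/7, …
g: a_k = -1, -1, -1, -1, -1, -1, -1, -1, …
L₀ := lclm(L_f,L_g); ord L₀ ≤ 2+1.
Differentiate: ansatz ord ≤ ord L₀ ⇒ L.
L = (-14 - 4·x) + (1 - 20·x - 8·x^2)·Dx + (2 + 3·x - 3·x^2 - 2·x^3)·Dx^2  (order 2).
h: a_k = -5, 6, -19, 28, -69, 122, -263, 504, …
ICs: h(0) = -5, h′(0) = 6.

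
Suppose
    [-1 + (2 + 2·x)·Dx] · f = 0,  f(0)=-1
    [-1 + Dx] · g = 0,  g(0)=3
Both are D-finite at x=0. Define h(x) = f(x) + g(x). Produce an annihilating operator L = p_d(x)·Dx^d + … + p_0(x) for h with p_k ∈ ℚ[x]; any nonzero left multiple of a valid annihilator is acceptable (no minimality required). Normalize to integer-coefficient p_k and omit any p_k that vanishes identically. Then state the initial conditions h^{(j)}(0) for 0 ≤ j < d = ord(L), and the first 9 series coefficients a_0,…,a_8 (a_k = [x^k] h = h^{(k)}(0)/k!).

L = (3 + 2·x) + (-5 - 8·x - 4·x^2)·Dx + (2 + 6·x + 4·x^2)·Dx^2  (order 2).
h: a_k = 2, 5/2, 13/8, 7/16, 21/128, -3/1280, 379/15360, -3337/215040, 45301/3440640, …
ICs: h(0) = 2, h′(0) = 5/2.

f: a_k = -1, -1/2, 1/8, -1/16, 5/128, -7/256, 21/1024, -33/2048, 429/32768, …
g: a_k = 3, 3, 3/2, 1/2, 1/8, 1/40, 1/240, 1/1680, 1/13440, …
L₀ := lclm(L_f,L_g); ord L₀ ≤ 1+1.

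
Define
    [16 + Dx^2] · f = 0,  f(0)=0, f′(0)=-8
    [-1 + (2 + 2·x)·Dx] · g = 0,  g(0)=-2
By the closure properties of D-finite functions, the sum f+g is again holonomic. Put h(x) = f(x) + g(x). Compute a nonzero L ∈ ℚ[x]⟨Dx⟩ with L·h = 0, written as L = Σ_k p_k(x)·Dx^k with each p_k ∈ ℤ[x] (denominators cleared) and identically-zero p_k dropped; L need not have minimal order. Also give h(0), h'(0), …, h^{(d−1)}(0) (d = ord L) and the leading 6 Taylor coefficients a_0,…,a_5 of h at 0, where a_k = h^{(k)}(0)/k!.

L = (-1072 - 2048·x - 1024·x^2) + (2016 + 6112·x + 6144·x^2 + 2048·x^3)·Dx + (-67 - 128·x - 64·x^2)·Dx^2 + (126 + 382·x + 384·x^2 + 128·x^3)·Dx^3  (order 3).
h: a_k = -2, -9, 1/4, 509/24, 5/64, -32873/1920, …
ICs: h(0) = -2, h′(0) = -9, h′′(0) = 1/2.

f: a_k = 0, -8, 0, 64/3, 0, -256/15, …
g: a_k = -2, -1, 1/4, -1/8, 5/64, -7/128, …
Weyl lclm of L_f,L_g ⇒ L₀ (ord ≤ 3).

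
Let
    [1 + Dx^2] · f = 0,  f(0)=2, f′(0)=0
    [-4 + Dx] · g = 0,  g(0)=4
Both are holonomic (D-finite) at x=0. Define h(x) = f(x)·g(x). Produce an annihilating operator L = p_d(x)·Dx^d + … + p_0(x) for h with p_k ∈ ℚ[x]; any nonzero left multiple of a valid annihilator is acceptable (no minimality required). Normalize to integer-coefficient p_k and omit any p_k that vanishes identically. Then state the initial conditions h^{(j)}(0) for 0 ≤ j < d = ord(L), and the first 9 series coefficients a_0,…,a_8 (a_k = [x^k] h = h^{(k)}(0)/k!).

f: a_k = 2, 0, -1, 0, 1/12, 0, -1/360, 0, 1/20160, …
g: a_k = 4, 16, 32, 128/3, 128/3, 512/15, 1024/45, 4096/315, 2048/315, …
Product ⇒ symmetric product L₀, ord ≤ 2.
L = 17 - 8·Dx + Dx^2  (order 2).
h: a_k = 8, 32, 60, 208/3, 161/3, 404/15, 11/2, -1454/315, -31679/5040, …
ICs: h(0) = 8, h′(0) = 32.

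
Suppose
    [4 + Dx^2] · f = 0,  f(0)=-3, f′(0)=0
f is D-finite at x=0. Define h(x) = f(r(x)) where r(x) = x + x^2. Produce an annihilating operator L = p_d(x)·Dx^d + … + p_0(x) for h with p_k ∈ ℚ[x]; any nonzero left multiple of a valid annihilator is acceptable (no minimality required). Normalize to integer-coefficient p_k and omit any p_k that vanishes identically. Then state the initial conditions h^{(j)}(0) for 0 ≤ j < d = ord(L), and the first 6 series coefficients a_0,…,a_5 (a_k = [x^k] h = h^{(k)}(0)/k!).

L = (4 + 24·x + 48·x^2 + 32·x^3) - 2·Dx + (1 + 2·x)·Dx^2  (order 2).
h: a_k = -3, 0, 6, 12, 4, -8, …
ICs: h(0) = -3, h′(0) = 0.

f: a_k = -3, 0, 6, 0, -2, 0, …
L₀ from L_f via x↦r, Dx↦r'^{-1}Dx.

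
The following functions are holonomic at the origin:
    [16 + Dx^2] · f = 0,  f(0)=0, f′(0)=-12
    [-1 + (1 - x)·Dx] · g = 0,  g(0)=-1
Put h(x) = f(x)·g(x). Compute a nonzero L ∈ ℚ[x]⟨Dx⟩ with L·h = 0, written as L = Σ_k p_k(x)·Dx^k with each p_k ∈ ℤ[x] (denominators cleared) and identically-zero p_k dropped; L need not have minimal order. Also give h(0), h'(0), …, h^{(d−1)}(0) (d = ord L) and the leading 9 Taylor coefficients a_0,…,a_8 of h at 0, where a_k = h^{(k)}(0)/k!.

f: a_k = 0, -12, 0, 32, 0, -128/5, 0, 1024/105, 0, …
g: a_k = -1, -1, -1, -1, -1, -1, -1, -1, -1, …
f·g: L₀ = L_f ⊗_s L_g, ord ≤ 2·1.
L = (-16 + 16·x) + 2·Dx + (-1 + x)·Dx^2  (order 2).
h: a_k = 0, 12, 12, -20, -20, 28/5, 28/5, -436/105, -436/105, …
ICs: h(0) = 0, h′(0) = 12.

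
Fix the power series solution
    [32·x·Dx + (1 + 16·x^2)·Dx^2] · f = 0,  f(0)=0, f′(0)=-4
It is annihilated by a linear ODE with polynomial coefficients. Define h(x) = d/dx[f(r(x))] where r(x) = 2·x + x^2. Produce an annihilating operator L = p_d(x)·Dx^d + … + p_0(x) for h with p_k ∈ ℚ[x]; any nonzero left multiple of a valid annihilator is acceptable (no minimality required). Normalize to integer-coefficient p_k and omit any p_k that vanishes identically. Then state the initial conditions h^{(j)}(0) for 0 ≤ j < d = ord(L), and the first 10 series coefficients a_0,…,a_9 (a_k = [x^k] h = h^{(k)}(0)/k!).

f: a_k = 0, -4, 0, 64/3, 0, -1024/5, 0, 16384/7, 0, -262144/9, …
Change of var in L_f (x↦r) gives L₀.
h₀' ⇒ L via d/dx closure of L₀.
L = (-1 + 128·x + 256·x^2 + 192·x^3 + 48·x^4) + (1 + x + 64·x^2 + 128·x^3 + 80·x^4 + 16·x^5)·Dx  (order 1).
h: a_k = -8, -8, 512, 1024, -32128, -98176, 1982464, 8323072, -120080384, -657983488, …
ICs: h(0) = -8.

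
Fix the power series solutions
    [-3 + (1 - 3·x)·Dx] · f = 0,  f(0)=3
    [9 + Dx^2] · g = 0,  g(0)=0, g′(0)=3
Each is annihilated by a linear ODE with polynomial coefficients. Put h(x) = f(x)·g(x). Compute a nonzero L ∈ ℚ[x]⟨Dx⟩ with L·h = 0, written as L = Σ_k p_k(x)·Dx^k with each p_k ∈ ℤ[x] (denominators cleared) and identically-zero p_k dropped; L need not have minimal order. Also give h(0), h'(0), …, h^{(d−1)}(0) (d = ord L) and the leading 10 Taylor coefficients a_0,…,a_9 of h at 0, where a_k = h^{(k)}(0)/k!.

L = (-9 + 27·x) + 6·Dx + (-1 + 3·x)·Dx^2  (order 2).
h: a_k = 0, 9, 27, 135/2, 405/2, 24543/40, 73629/40, 3091689/560, 9275067/560, 222602337/4480, …
ICs: h(0) = 0, h′(0) = 9.

f: a_k = 3, 9, 27, 81, 243, 729, 2187, 6561, 19683, 59049, …
g: a_k = 0, 3, 0, -9/2, 0, 81/40, 0, -243/560, 0, 243/4480, …
Sym-product of L_f,L_g gives L₀ (≤ ord 2).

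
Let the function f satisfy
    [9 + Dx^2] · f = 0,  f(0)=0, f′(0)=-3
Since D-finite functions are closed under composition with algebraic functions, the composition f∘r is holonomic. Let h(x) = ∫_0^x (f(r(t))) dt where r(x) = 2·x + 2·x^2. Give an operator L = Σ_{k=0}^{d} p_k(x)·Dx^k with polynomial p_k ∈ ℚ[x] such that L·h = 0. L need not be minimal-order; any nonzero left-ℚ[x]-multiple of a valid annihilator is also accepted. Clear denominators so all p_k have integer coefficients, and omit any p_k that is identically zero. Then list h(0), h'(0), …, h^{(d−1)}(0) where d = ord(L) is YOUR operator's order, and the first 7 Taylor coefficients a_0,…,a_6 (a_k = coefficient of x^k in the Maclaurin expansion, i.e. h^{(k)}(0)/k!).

L = (36 + 216·x + 432·x^2 + 288·x^3)·Dx - 2·Dx^2 + (1 + 2·x)·Dx^3  (order 3).
h: a_k = 0, 0, -3, -2, 9, 108/5, 36/5, …
ICs: h(0) = 0, h′(0) = 0, h′′(0) = -6.

f: a_k = 0, -3, 0, 9/2, 0, -81/40, 0, …
L₀ from L_f via x↦r, Dx↦r'^{-1}Dx.
h=∫₀ˣh₀: take L = L₀·Dx.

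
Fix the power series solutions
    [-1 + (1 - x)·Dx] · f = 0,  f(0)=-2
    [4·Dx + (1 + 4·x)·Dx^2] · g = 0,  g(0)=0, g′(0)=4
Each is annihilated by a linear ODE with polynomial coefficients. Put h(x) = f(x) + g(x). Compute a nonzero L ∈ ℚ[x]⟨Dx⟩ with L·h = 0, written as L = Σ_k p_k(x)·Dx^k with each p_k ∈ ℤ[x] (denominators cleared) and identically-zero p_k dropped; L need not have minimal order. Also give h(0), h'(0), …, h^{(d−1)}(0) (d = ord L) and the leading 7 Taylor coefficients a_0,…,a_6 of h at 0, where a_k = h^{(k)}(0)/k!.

f: a_k = -2, -2, -2, -2, -2, -2, -2, …
g: a_k = 0, 4, -8, 64/3, -64, 1024/5, -2048/3, …
L₀ := lclm(L_f,L_g); ord L₀ ≤ 1+2.
L = (44 + 16·x)·Dx + (-13 + 56·x + 32·x^2)·Dx^2 + (-3 - 11·x + 6·x^2 + 8·x^3)·Dx^3  (order 3).
h: a_k = -2, 2, -10, 58/3, -66, 1014/5, -2054/3, …
ICs: h(0) = -2, h′(0) = 2, h′′(0) = -20.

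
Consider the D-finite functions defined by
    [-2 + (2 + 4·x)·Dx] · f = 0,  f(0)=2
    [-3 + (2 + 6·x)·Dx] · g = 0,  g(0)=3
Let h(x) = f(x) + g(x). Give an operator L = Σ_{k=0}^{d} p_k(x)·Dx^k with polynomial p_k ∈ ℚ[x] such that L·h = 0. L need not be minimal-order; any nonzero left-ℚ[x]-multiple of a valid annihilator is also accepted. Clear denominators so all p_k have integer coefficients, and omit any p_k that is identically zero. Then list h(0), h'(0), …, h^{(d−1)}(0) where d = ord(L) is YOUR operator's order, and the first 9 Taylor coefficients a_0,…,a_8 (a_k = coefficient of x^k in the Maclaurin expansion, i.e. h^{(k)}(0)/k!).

L = -3 + (5 + 12·x)·Dx + (2 + 10·x + 12·x^2)·Dx^2  (order 2).
h: a_k = 5, 13/2, -35/8, 97/16, -1375/128, 5551/256, -48615/1024, 224961/2048, -8663655/32768, …
ICs: h(0) = 5, h′(0) = 13/2.

f: a_k = 2, 2, -1, 1, -5/4, 7/4, -21/8, 33/8, -429/64, …
g: a_k = 3, 9/2, -27/8, 81/16, -1215/128, 5103/256, -45927/1024, 216513/2048, -8444007/32768, …
f+g: L₀ = lclm(L_f,L_g), ord ≤ 1+1.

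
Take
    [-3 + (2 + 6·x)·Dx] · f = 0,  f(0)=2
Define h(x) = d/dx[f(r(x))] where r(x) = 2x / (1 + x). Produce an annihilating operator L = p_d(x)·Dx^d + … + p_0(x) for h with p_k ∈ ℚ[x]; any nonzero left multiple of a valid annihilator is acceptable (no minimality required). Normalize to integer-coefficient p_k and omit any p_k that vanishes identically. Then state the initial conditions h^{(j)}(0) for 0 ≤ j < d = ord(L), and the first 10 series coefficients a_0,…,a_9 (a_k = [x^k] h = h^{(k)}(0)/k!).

f: a_k = 2, 3, -9/4, 27/8, -405/64, 1701/128, -15309/512, 72171/1024, -2814669/16384, 14073345/32768, …
L₀ from L_f via x↦r, Dx↦r'^{-1}Dx.
h=h₀': d/dx-closure on L₀ ⇒ L.
L = (-5 - 14·x) + (-1 - 8·x - 7·x^2)·Dx  (order 1).
h: a_k = 6, -30, 153, -861, 20685/4, -128961/4, 1644825/8, -10648221/8, 557431281/64, -3677339445/64, …
ICs: h(0) = 6.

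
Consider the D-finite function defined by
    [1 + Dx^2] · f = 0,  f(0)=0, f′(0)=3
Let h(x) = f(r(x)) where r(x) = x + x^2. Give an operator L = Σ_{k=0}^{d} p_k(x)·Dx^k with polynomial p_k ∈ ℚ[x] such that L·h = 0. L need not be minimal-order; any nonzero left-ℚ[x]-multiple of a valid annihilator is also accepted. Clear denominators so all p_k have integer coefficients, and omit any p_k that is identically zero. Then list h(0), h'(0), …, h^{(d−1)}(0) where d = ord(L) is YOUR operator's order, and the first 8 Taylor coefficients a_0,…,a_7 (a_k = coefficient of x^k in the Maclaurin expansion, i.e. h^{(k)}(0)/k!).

f: a_k = 0, 3, 0, -1/2, 0, 1/40, 0, -1/1680, …
L₀ from L_f via x↦r, Dx↦r'^{-1}Dx.
L = (1 + 6·x + 12·x^2 + 8·x^3) - 2·Dx + (1 + 2·x)·Dx^2  (order 2).
h: a_k = 0, 3, 3, -1/2, -3/2, -59/40, -3/8, 419/1680, …
ICs: h(0) = 0, h′(0) = 3.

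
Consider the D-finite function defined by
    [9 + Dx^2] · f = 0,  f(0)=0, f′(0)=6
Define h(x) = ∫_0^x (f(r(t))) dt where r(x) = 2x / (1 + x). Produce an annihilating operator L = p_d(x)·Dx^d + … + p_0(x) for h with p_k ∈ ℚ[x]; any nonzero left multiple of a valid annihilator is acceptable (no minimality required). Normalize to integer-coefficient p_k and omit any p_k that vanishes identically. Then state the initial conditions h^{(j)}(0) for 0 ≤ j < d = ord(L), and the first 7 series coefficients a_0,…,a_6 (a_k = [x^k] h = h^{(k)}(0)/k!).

f: a_k = 0, 6, 0, -9, 0, 81/20, 0, …
Change of var in L_f (x↦r) gives L₀.
h=∫₀ˣh₀: take L = L₀·Dx.
L = 36·Dx + (2 + 6·x + 6·x^2 + 2·x^3)·Dx^2 + (1 + 4·x + 6·x^2 + 4·x^3 + x^4)·Dx^3  (order 3).
h: a_k = 0, 0, 6, -4, -15, 204/5, -242/5, …
ICs: h(0) = 0, h′(0) = 0, h′′(0) = 12.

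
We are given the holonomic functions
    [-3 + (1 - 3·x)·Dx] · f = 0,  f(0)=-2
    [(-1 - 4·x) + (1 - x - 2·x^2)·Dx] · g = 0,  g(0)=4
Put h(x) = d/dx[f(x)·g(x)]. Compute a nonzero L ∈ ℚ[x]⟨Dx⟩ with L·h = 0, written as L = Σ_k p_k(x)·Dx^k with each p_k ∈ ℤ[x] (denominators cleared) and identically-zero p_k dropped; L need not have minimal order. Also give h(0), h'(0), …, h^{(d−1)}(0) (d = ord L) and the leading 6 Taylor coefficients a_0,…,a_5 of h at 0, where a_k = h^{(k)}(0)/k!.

L = (15 - 30·x - 69·x^2 + 48·x^3 + 216·x^4) + (-2 + 9·x + 3·x^2 - 47·x^3 + 15·x^4 + 54·x^5)·Dx  (order 1).
h: a_k = -32, -240, -1200, -5152, -20160, -74640, …
ICs: h(0) = -32.

f: a_k = -2, -6, -18, -54, -162, -486, …
g: a_k = 4, 4, 12, 20, 44, 84, …
h₀=f·g: eliminate ⇒ L₀, order ≤ 1·1.
h₀' ⇒ L via d/dx closure of L₀.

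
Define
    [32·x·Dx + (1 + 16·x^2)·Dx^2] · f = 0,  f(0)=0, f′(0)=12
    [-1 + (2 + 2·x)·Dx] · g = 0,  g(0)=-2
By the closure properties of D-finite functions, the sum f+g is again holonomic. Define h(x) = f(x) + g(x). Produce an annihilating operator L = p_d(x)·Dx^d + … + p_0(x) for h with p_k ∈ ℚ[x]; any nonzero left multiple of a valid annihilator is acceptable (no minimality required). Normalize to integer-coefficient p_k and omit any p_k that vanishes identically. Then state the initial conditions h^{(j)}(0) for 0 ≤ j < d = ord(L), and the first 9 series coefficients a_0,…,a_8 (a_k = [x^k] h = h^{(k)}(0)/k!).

f: a_k = 0, 12, 0, -64, 0, 3072/5, 0, -49152/7, 0, …
g: a_k = -2, -1, 1/4, -1/8, 5/64, -7/128, 21/512, -33/1024, 429/16384, …
f+g: L₀ = lclm(L_f,L_g), ord ≤ 2+1.
L = (-64 - 160·x + 3072·x^2 + 1536·x^3)·Dx + (-131 - 256·x + 5920·x^2 + 12288·x^3 + 5376·x^4)·Dx^2 + (-2 + 126·x + 192·x^2 + 2112·x^3 + 3584·x^4 + 1536·x^5)·Dx^3  (order 3).
h: a_k = -2, 11, 1/4, -513/8, 5/64, 393181/640, 21/512, -50331879/7168, 429/16384, …
ICs: h(0) = -2, h′(0) = 11, h′′(0) = 1/2.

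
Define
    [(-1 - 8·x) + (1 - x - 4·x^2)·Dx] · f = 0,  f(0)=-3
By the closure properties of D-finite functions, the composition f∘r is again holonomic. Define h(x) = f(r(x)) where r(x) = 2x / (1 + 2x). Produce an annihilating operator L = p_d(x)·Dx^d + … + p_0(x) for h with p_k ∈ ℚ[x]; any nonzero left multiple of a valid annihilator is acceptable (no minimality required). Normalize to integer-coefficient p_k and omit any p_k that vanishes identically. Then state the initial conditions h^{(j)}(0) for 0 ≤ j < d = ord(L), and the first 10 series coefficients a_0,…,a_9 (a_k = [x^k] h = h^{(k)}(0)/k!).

f: a_k = -3, -3, -15, -27, -87, -195, -543, -1323, -3495, -8787, …
h₀=f(r): pull back L_f along r ⇒ L₀.
L = (2 + 36·x) + (-1 - 4·x + 12·x^2 + 32·x^3)·Dx  (order 1).
h: a_k = -3, -6, -48, 0, -768, 1536, -15360, 55296, -356352, 1597440, …
ICs: h(0) = -3.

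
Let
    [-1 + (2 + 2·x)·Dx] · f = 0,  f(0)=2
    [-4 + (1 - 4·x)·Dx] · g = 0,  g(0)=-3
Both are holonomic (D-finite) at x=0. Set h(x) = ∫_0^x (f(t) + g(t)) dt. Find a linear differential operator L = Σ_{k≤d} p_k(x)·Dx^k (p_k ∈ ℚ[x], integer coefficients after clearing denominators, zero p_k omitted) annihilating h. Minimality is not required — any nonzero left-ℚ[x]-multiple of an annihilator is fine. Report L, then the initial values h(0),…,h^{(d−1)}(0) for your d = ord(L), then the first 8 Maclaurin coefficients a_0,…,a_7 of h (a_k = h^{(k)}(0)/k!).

f: a_k = 2, 1, -1/4, 1/8, -5/64, 7/128, -21/512, 33/1024, …
g: a_k = -3, -12, -48, -192, -768, -3072, -12288, -49152, …
Weyl lclm of L_f,L_g ⇒ L₀ (ord ≤ 2).
h=∫₀ˣh₀: take L = L₀·Dx.
L = (68 + 48·x)·Dx + (-129 - 248·x - 144·x^2)·Dx^2 + (14 - 18·x - 128·x^2 - 96·x^3)·Dx^3  (order 3).
h: a_k = 0, -1, -11/2, -193/12, -1535/32, -49157/320, -393209/768, -6291477/3584, …
ICs: h(0) = 0, h′(0) = -1, h′′(0) = -11.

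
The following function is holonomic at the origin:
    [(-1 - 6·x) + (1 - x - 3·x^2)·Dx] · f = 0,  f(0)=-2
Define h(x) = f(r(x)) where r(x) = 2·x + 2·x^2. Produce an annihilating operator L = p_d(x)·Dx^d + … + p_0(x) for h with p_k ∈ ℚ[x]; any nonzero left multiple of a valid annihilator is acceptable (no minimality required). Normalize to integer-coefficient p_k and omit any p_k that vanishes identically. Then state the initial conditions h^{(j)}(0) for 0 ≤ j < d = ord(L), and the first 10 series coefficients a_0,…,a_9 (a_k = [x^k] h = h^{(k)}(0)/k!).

L = (2 + 28·x + 72·x^2 + 48·x^3) + (-1 + 2·x + 14·x^2 + 24·x^3 + 12·x^4)·Dx  (order 1).
h: a_k = -2, -4, -36, -176, -976, -5328, -28976, -158080, -861408, -4695296, …
ICs: h(0) = -2.

f: a_k = -2, -2, -8, -14, -38, -80, -194, -434, -1016, -2318, …
h₀=f(r): pull back L_f along r ⇒ L₀.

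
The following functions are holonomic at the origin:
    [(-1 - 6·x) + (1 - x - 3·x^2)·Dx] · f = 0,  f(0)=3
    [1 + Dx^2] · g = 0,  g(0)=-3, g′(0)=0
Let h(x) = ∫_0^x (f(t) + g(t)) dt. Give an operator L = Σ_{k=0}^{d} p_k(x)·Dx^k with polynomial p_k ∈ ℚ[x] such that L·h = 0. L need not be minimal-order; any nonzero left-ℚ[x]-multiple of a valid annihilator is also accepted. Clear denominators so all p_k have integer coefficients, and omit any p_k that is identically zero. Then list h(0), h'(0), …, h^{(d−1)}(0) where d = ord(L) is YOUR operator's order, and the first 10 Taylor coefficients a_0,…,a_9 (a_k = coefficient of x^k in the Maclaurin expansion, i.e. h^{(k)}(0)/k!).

L = (43 + 292·x + 307·x^2 + 624·x^3 + 45·x^4 + 54·x^5)·Dx + (-9 - 7·x - 6·x^2 + 91·x^3 + 144·x^4 + 27·x^5 + 27·x^6)·Dx^2 + (43 + 292·x + 307·x^2 + 624·x^3 + 45·x^4 + 54·x^5)·Dx^3 + (-9 - 7·x - 6·x^2 + 91·x^3 + 144·x^4 + 27·x^5 + 27·x^6)·Dx^4  (order 4).
h: a_k = 0, 0, 3/2, 9/2, 21/4, 91/8, 20, 69841/1680, 651/8, 20482559/120960, …
ICs: h(0) = 0, h′(0) = 0, h′′(0) = 3, h′′′(0) = 27.

f: a_k = 3, 3, 12, 21, 57, 120, 291, 651, 1524, 3477, …
g: a_k = -3, 0, 3/2, 0, -1/8, 0, 1/240, 0, -1/13440, 0, …
Weyl lclm of L_f,L_g ⇒ L₀ (ord ≤ 3).
h=∫₀ˣh₀: take L = L₀·Dx.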